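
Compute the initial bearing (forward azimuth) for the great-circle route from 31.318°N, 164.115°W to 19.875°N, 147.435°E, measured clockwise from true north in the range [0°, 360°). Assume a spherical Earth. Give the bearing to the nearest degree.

Δλ = 147.435 − -164.115 = 311.550°; wrapped into (−180°, 180°]: -48.450°.
θ = atan2( sin Δλ · cos φ₂ , cos φ₁ · sin φ₂ − sin φ₁ · cos φ₂ · cos Δλ )
  = atan2(-0.70380, -0.03379) = -92.749° → normalised to [0°, 360°): 267.251°.

267°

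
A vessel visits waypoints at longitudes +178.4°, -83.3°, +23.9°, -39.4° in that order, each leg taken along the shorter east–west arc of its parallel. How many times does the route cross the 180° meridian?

1

Leg 1: +178.4° → -83.3°, shortest Δλ = 98.3° (east) — crosses 180°.
Leg 2: -83.3° → +23.9°, shortest Δλ = 107.2° (east) — does not cross 180°.
Leg 3: +23.9° → -39.4°, shortest Δλ = -63.3° (west) — does not cross 180°.
Total crossings: 1.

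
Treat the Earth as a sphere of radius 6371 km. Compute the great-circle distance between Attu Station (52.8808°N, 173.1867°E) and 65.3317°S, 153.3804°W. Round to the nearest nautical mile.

Δλ = -153.3804 − 173.1867 = -326.5671°; wrapped into (−180°, 180°]: 33.4329°.
Δφ = -65.3317 − 52.8808 = -118.2125°.
a = sin²(Δφ/2) + cos φ₁ · cos φ₂ · sin²(Δλ/2) = 0.757210.
c = 2·atan2(√a, √(1−a)) = 2.11113 rad → d = 6371·c ≈ 13449.99 km ≈ 7262.41 nmi.

7262 nmi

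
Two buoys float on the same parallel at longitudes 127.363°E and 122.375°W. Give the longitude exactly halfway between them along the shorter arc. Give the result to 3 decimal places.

Signed shortest Δλ from +127.363° to -122.375° is +110.262°.
Midpoint longitude = +127.363° + (+110.262°)/2 = +127.363° + 55.131° = +182.494°.
Normalise into (−180°, 180°]: -177.506°.
(The naïve average (+127.363 + -122.375)/2 = 2.494° is on the wrong side of the globe.)

177.506°W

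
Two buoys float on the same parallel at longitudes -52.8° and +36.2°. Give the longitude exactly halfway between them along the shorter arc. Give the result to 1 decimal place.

Signed shortest Δλ from -52.8° to +36.2° is +89.0°.
Midpoint longitude = -52.8° + (+89.0°)/2 = -52.8° + 44.5° = -8.3°.

-8.3°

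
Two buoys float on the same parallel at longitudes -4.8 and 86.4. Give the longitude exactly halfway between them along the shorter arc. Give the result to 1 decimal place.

Signed shortest Δλ from -4.8° to +86.4° is +91.2°.
Midpoint longitude = -4.8° + (+91.2°)/2 = -4.8° + 45.6° = +40.8°.

+40.8°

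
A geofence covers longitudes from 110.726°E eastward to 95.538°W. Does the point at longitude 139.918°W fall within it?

Yes

Band width going east from +110.726° to -95.538°: ((-95.538 − 110.726) mod 360) = 153.736°.
Offset of -139.918° east of the west edge: ((-139.918 − 110.726) mod 360) = 109.356°.
109.356° ≤ 153.736° ⇒ inside.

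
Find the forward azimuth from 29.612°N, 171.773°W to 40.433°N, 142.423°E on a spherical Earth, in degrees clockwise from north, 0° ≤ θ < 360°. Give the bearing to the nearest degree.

Δλ = 142.423 − -171.773 = 314.196°; wrapped into (−180°, 180°]: -45.804°.
θ = atan2( sin Δλ · cos φ₂ , cos φ₁ · sin φ₂ − sin φ₁ · cos φ₂ · cos Δλ )
  = atan2(-0.54572, 0.30166) = -61.068° → normalised to [0°, 360°): 298.932°.

299°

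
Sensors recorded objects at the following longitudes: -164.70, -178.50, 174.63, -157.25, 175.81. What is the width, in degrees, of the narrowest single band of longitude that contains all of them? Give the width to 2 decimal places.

28.12°

Sort the longitudes: -178.50°, -164.70°, -157.25°, +174.63°, +175.81°.
Eastward gaps between consecutive values (wrapping around): 13.80°, 7.45°, 331.88°, 1.18°, 5.69°.
Largest gap = 331.88° ⇒ minimal covering band is its complement: 360° − 331.88° = 28.12°.
Band runs from +174.63° eastward to -157.25°, crossing the antimeridian.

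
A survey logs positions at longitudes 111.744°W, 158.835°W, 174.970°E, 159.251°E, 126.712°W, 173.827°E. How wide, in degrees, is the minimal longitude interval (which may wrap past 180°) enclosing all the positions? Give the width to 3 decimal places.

Sort the longitudes: -158.835°, -126.712°, -111.744°, +159.251°, +173.827°, +174.970°.
Eastward gaps between consecutive values (wrapping around): 32.123°, 14.968°, 270.995°, 14.576°, 1.143°, 26.195°.
Largest gap = 270.995° ⇒ minimal covering band is its complement: 360° − 270.995° = 89.005°.
Band runs from +159.251° eastward to -111.744°, crossing the antimeridian.

89.005°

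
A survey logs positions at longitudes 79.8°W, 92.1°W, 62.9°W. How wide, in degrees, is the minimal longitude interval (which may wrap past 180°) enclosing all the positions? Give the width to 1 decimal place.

29.2°

Sort the longitudes: -92.1°, -79.8°, -62.9°.
Eastward gaps between consecutive values (wrapping around): 12.3°, 16.9°, 330.8°.
Largest gap = 330.8° ⇒ minimal covering band is its complement: 360° − 330.8° = 29.2°.
Band runs from -92.1° eastward to -62.9°.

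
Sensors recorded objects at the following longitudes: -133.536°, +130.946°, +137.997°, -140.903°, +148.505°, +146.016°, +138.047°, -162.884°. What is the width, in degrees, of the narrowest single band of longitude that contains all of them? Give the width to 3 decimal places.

Sort the longitudes: -162.884°, -140.903°, -133.536°, +130.946°, +137.997°, +138.047°, +146.016°, +148.505°.
Eastward gaps between consecutive values (wrapping around): 21.981°, 7.367°, 264.482°, 7.051°, 0.050°, 7.969°, 2.489°, 48.611°.
Largest gap = 264.482° ⇒ minimal covering band is its complement: 360° − 264.482° = 95.518°.
Band runs from +130.946° eastward to -133.536°, crossing the antimeridian.

95.518°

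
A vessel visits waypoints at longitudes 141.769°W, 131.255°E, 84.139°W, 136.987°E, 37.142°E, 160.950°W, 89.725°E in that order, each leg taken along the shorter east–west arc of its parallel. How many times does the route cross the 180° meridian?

5

Leg 1: -141.769° → +131.255°, shortest Δλ = -86.976° (west) — crosses 180°.
Leg 2: +131.255° → -84.139°, shortest Δλ = 144.606° (east) — crosses 180°.
Leg 3: -84.139° → +136.987°, shortest Δλ = -138.874° (west) — crosses 180°.
Leg 4: +136.987° → +37.142°, shortest Δλ = -99.845° (west) — does not cross 180°.
Leg 5: +37.142° → -160.950°, shortest Δλ = 161.908° (east) — crosses 180°.
Leg 6: -160.950° → +89.725°, shortest Δλ = -109.325° (west) — crosses 180°.
Total crossings: 5.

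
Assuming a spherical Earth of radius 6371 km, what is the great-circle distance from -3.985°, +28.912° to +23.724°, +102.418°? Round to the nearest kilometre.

Δλ = 102.418 − 28.912 = 73.506°.
Δφ = 23.724 − -3.985 = 27.709°.
a = sin²(Δφ/2) + cos φ₁ · cos φ₂ · sin²(Δλ/2) = 0.384333.
c = 2·atan2(√a, √(1−a)) = 1.33735 rad → d = 6371·c ≈ 8520.24 km.

8520 km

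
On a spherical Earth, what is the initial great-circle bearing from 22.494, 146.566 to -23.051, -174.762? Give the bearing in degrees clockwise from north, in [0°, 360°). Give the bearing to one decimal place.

137.9°

Δλ = -174.762 − 146.566 = -321.328°; wrapped into (−180°, 180°]: 38.672°.
θ = atan2( sin Δλ · cos φ₂ , cos φ₁ · sin φ₂ − sin φ₁ · cos φ₂ · cos Δλ )
  = atan2(0.57497, -0.63661) = 137.912° → normalised to [0°, 360°): 137.912°.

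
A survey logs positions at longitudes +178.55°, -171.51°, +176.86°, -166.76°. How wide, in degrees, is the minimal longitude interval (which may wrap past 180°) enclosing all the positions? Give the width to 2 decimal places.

16.38°

Sort the longitudes: -171.51°, -166.76°, +176.86°, +178.55°.
Eastward gaps between consecutive values (wrapping around): 4.75°, 343.62°, 1.69°, 9.94°.
Largest gap = 343.62° ⇒ minimal covering band is its complement: 360° − 343.62° = 16.38°.
Band runs from +176.86° eastward to -166.76°, crossing the antimeridian.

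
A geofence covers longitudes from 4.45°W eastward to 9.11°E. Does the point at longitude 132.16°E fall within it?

No

Band width going east from -4.45° to +9.11°: ((9.11 − -4.45) mod 360) = 13.56°.
Offset of +132.16° east of the west edge: ((132.16 − -4.45) mod 360) = 136.61°.
136.61° > 13.56° ⇒ outside.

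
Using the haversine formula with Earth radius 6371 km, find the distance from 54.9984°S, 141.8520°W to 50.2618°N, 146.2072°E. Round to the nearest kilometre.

13463 km

Δλ = 146.2072 − -141.8520 = 288.0592°; wrapped into (−180°, 180°]: -71.9408°.
Δφ = 50.2618 − -54.9984 = 105.2602°.
a = sin²(Δφ/2) + cos φ₁ · cos φ₂ · sin²(Δλ/2) = 0.758110.
c = 2·atan2(√a, √(1−a)) = 2.11323 rad → d = 6371·c ≈ 13463.37 km.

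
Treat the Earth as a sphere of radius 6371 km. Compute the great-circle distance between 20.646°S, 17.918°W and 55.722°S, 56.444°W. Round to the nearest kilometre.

5035 km

Δλ = -56.444 − -17.918 = -38.526°.
Δφ = -55.722 − -20.646 = -35.076°.
a = sin²(Δφ/2) + cos φ₁ · cos φ₂ · sin²(Δλ/2) = 0.148166.
c = 2·atan2(√a, √(1−a)) = 0.79025 rad → d = 6371·c ≈ 5034.68 km.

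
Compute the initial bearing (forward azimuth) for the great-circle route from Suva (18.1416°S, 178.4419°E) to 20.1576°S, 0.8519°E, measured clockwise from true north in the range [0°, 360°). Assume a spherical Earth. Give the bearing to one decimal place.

183.6°

Δλ = 0.8519 − 178.4419 = -177.5900°.
θ = atan2( sin Δλ · cos φ₂ , cos φ₁ · sin φ₂ − sin φ₁ · cos φ₂ · cos Δλ )
  = atan2(-0.03947, -0.61951) = -176.354° → normalised to [0°, 360°): 183.646°.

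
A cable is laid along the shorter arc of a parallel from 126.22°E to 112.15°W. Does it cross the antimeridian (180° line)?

Naïve |-112.15 − 126.22| = 238.37° > 180°, so the shorter arc goes the other way round — across 180°.
Signed shortest Δλ = ((-112.15 − 126.22 + 180) mod 360) − 180 = 121.63°.
Going east by 121.63° from +126.22° passes through 180° before reaching -112.15°.

Yes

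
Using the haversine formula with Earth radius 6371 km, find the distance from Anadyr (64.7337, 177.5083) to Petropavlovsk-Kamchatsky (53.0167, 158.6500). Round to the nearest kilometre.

1681 km

Δλ = 158.6500 − 177.5083 = -18.8583°.
Δφ = 53.0167 − 64.7337 = -11.7170°.
a = sin²(Δφ/2) + cos φ₁ · cos φ₂ · sin²(Δλ/2) = 0.017310.
c = 2·atan2(√a, √(1−a)) = 0.26390 rad → d = 6371·c ≈ 1681.32 km.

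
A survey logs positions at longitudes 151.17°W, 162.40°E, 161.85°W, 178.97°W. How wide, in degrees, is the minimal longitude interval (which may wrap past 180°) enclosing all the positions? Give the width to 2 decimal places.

46.43°

Sort the longitudes: -178.97°, -161.85°, -151.17°, +162.40°.
Eastward gaps between consecutive values (wrapping around): 17.12°, 10.68°, 313.57°, 18.63°.
Largest gap = 313.57° ⇒ minimal covering band is its complement: 360° − 313.57° = 46.43°.
Band runs from +162.40° eastward to -151.17°, crossing the antimeridian.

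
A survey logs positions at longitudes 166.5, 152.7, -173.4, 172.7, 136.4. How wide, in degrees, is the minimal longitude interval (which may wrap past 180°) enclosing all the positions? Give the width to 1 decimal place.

50.2°

Sort the longitudes: -173.4°, +136.4°, +152.7°, +166.5°, +172.7°.
Eastward gaps between consecutive values (wrapping around): 309.8°, 16.3°, 13.8°, 6.2°, 13.9°.
Largest gap = 309.8° ⇒ minimal covering band is its complement: 360° − 309.8° = 50.2°.
Band runs from +136.4° eastward to -173.4°, crossing the antimeridian.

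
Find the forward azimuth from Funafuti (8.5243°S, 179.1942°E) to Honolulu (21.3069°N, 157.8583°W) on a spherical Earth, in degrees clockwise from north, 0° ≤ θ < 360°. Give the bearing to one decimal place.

36.7°

Δλ = -157.8583 − 179.1942 = -337.0525°; wrapped into (−180°, 180°]: 22.9475°.
θ = atan2( sin Δλ · cos φ₂ , cos φ₁ · sin φ₂ − sin φ₁ · cos φ₂ · cos Δλ )
  = atan2(0.36324, 0.48652) = 36.745° → normalised to [0°, 360°): 36.745°.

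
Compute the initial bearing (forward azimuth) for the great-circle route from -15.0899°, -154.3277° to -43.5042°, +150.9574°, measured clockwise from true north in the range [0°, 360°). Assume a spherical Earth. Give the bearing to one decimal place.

226.8°

Δλ = 150.9574 − -154.3277 = 305.2851°; wrapped into (−180°, 180°]: -54.7149°.
θ = atan2( sin Δλ · cos φ₂ , cos φ₁ · sin φ₂ − sin φ₁ · cos φ₂ · cos Δλ )
  = atan2(-0.59207, -0.55560) = -133.180° → normalised to [0°, 360°): 226.820°.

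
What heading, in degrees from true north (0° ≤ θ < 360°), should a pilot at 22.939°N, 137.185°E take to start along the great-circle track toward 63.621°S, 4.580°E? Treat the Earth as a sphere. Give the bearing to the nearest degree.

Δλ = 4.580 − 137.185 = -132.605°.
θ = atan2( sin Δλ · cos φ₂ , cos φ₁ · sin φ₂ − sin φ₁ · cos φ₂ · cos Δλ )
  = atan2(-0.32703, -0.70780) = -155.202° → normalised to [0°, 360°): 204.798°.

205°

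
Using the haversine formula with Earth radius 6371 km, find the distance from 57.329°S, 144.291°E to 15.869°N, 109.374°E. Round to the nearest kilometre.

8753 km

Δλ = 109.374 − 144.291 = -34.917°.
Δφ = 15.869 − -57.329 = 73.198°.
a = sin²(Δφ/2) + cos φ₁ · cos φ₂ · sin²(Δλ/2) = 0.402204.
c = 2·atan2(√a, √(1−a)) = 1.37393 rad → d = 6371·c ≈ 8753.34 km.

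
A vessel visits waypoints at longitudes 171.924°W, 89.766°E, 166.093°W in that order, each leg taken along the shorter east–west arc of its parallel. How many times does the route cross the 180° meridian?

Leg 1: -171.924° → +89.766°, shortest Δλ = -98.31° (west) — crosses 180°.
Leg 2: +89.766° → -166.093°, shortest Δλ = 104.141° (east) — crosses 180°.
Total crossings: 2.

2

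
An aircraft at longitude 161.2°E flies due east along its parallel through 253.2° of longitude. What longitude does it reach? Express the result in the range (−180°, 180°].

54.4°E

Start at +161.2°; shift +253.2° → +414.4°.
+414.4° lies outside (−180°, 180°]; subtract 360° → +54.4°.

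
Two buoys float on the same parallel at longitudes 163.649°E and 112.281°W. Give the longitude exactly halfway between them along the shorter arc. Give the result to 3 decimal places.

Signed shortest Δλ from +163.649° to -112.281° is +84.070°.
Midpoint longitude = +163.649° + (+84.070°)/2 = +163.649° + 42.035° = +205.684°.
Normalise into (−180°, 180°]: -154.316°.
(The naïve average (+163.649 + -112.281)/2 = 25.684° is on the wrong side of the globe.)

154.316°W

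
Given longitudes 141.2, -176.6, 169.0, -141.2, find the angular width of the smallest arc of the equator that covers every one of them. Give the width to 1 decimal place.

77.6°

Sort the longitudes: -176.6°, -141.2°, +141.2°, +169.0°.
Eastward gaps between consecutive values (wrapping around): 35.4°, 282.4°, 27.8°, 14.4°.
Largest gap = 282.4° ⇒ minimal covering band is its complement: 360° − 282.4° = 77.6°.
Band runs from +141.2° eastward to -141.2°, crossing the antimeridian.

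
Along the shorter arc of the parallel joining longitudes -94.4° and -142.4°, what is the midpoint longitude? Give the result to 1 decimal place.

-118.4°

Signed shortest Δλ from -94.4° to -142.4° is -48.0°.
Midpoint longitude = -94.4° + (-48.0°)/2 = -94.4° − 24.0° = -118.4°.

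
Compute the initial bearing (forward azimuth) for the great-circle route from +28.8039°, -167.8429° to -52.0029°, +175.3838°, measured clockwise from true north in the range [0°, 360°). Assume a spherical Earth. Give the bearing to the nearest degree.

190°

Δλ = 175.3838 − -167.8429 = 343.2267°; wrapped into (−180°, 180°]: -16.7733°.
θ = atan2( sin Δλ · cos φ₂ , cos φ₁ · sin φ₂ − sin φ₁ · cos φ₂ · cos Δλ )
  = atan2(-0.17766, -0.97454) = -169.668° → normalised to [0°, 360°): 190.332°.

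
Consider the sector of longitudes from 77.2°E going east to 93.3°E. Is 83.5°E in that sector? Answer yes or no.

Yes

Band width going east from +77.2° to +93.3°: ((93.3 − 77.2) mod 360) = 16.1°.
Offset of +83.5° east of the west edge: ((83.5 − 77.2) mod 360) = 6.3°.
6.3° ≤ 16.1° ⇒ inside.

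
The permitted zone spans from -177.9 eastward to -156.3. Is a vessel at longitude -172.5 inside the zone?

Band width going east from -177.9° to -156.3°: ((-156.3 − -177.9) mod 360) = 21.6°.
Offset of -172.5° east of the west edge: ((-172.5 − -177.9) mod 360) = 5.4°.
5.4° ≤ 21.6° ⇒ inside.

Yes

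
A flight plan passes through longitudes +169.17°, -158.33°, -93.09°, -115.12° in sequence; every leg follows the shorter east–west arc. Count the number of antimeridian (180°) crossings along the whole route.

1

Leg 1: +169.17° → -158.33°, shortest Δλ = 32.5° (east) — crosses 180°.
Leg 2: -158.33° → -93.09°, shortest Δλ = 65.24° (east) — does not cross 180°.
Leg 3: -93.09° → -115.12°, shortest Δλ = -22.03° (west) — does not cross 180°.
Total crossings: 1.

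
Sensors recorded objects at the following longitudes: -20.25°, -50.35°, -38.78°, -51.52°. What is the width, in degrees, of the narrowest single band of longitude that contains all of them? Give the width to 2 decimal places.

31.27°

Sort the longitudes: -51.52°, -50.35°, -38.78°, -20.25°.
Eastward gaps between consecutive values (wrapping around): 1.17°, 11.57°, 18.53°, 328.73°.
Largest gap = 328.73° ⇒ minimal covering band is its complement: 360° − 328.73° = 31.27°.
Band runs from -51.52° eastward to -20.25°.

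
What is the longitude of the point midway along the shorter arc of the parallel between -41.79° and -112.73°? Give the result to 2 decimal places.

-77.26°

Signed shortest Δλ from -41.79° to -112.73° is -70.94°.
Midpoint longitude = -41.79° + (-70.94°)/2 = -41.79° − 35.47° = -77.26°.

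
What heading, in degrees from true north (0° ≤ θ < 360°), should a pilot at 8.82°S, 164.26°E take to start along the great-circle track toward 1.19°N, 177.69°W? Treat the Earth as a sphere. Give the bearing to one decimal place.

61.8°

Δλ = -177.69 − 164.26 = -341.95°; wrapped into (−180°, 180°]: 18.05°.
θ = atan2( sin Δλ · cos φ₂ , cos φ₁ · sin φ₂ − sin φ₁ · cos φ₂ · cos Δλ )
  = atan2(0.30978, 0.16628) = 61.775° → normalised to [0°, 360°): 61.775°.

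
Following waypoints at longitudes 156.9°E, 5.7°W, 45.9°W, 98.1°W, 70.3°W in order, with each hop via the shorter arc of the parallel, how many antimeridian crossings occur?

0

Leg 1: +156.9° → -5.7°, shortest Δλ = -162.6° (west) — does not cross 180°.
Leg 2: -5.7° → -45.9°, shortest Δλ = -40.2° (west) — does not cross 180°.
Leg 3: -45.9° → -98.1°, shortest Δλ = -52.2° (west) — does not cross 180°.
Leg 4: -98.1° → -70.3°, shortest Δλ = 27.8° (east) — does not cross 180°.
Total crossings: 0.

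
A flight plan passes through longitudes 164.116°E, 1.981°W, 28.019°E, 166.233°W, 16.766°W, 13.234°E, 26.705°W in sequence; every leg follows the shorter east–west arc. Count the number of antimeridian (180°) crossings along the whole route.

Leg 1: +164.116° → -1.981°, shortest Δλ = -166.097° (west) — does not cross 180°.
Leg 2: -1.981° → +28.019°, shortest Δλ = 30.0° (east) — does not cross 180°.
Leg 3: +28.019° → -166.233°, shortest Δλ = 165.748° (east) — crosses 180°.
Leg 4: -166.233° → -16.766°, shortest Δλ = 149.467° (east) — does not cross 180°.
Leg 5: -16.766° → +13.234°, shortest Δλ = 30.0° (east) — does not cross 180°.
Leg 6: +13.234° → -26.705°, shortest Δλ = -39.939° (west) — does not cross 180°.
Total crossings: 1.

1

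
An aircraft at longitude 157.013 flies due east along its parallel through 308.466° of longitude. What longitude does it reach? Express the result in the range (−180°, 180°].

+105.479°

Start at +157.013°; shift +308.466° → +465.479°.
+465.479° lies outside (−180°, 180°]; subtract 360° → +105.479°.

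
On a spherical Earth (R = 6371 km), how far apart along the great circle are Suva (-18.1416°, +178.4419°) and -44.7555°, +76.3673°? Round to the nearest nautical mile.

Δλ = 76.3673 − 178.4419 = -102.0746°.
Δφ = -44.7555 − -18.1416 = -26.6139°.
a = sin²(Δφ/2) + cos φ₁ · cos φ₂ · sin²(Δλ/2) = 0.460967.
c = 2·atan2(√a, √(1−a)) = 1.49265 rad → d = 6371·c ≈ 9509.68 km ≈ 5134.82 nmi.

5135 nmi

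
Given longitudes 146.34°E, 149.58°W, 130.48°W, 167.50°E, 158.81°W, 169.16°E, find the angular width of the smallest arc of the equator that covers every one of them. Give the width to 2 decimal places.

Sort the longitudes: -158.81°, -149.58°, -130.48°, +146.34°, +167.50°, +169.16°.
Eastward gaps between consecutive values (wrapping around): 9.23°, 19.10°, 276.82°, 21.16°, 1.66°, 32.03°.
Largest gap = 276.82° ⇒ minimal covering band is its complement: 360° − 276.82° = 83.18°.
Band runs from +146.34° eastward to -130.48°, crossing the antimeridian.

83.18°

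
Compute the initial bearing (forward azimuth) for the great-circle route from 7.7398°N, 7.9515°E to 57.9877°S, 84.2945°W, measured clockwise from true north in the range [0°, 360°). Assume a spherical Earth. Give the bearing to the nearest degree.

212°

Δλ = -84.2945 − 7.9515 = -92.2460°.
θ = atan2( sin Δλ · cos φ₂ , cos φ₁ · sin φ₂ − sin φ₁ · cos φ₂ · cos Δλ )
  = atan2(-0.52969, -0.83741) = -147.685° → normalised to [0°, 360°): 212.315°.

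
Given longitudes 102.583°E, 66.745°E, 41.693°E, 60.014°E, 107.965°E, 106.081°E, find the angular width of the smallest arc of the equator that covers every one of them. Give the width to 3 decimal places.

66.272°

Sort the longitudes: +41.693°, +60.014°, +66.745°, +102.583°, +106.081°, +107.965°.
Eastward gaps between consecutive values (wrapping around): 18.321°, 6.731°, 35.838°, 3.498°, 1.884°, 293.728°.
Largest gap = 293.728° ⇒ minimal covering band is its complement: 360° − 293.728° = 66.272°.
Band runs from +41.693° eastward to +107.965°.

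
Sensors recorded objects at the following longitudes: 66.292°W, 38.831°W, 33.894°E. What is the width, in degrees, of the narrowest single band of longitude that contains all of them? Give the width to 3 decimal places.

Sort the longitudes: -66.292°, -38.831°, +33.894°.
Eastward gaps between consecutive values (wrapping around): 27.461°, 72.725°, 259.814°.
Largest gap = 259.814° ⇒ minimal covering band is its complement: 360° − 259.814° = 100.186°.
Band runs from -66.292° eastward to +33.894°.

100.186°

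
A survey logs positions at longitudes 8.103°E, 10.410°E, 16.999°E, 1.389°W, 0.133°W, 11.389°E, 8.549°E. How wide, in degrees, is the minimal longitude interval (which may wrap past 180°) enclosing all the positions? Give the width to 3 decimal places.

Sort the longitudes: -1.389°, -0.133°, +8.103°, +8.549°, +10.410°, +11.389°, +16.999°.
Eastward gaps between consecutive values (wrapping around): 1.256°, 8.236°, 0.446°, 1.861°, 0.979°, 5.610°, 341.612°.
Largest gap = 341.612° ⇒ minimal covering band is its complement: 360° − 341.612° = 18.388°.
Band runs from -1.389° eastward to +16.999°.

18.388°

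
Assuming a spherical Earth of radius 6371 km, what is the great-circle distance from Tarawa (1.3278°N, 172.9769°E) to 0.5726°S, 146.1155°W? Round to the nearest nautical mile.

Δλ = -146.1155 − 172.9769 = -319.0924°; wrapped into (−180°, 180°]: 40.9076°.
Δφ = -0.5726 − 1.3278 = -1.9004°.
a = sin²(Δφ/2) + cos φ₁ · cos φ₂ · sin²(Δλ/2) = 0.122353.
c = 2·atan2(√a, √(1−a)) = 0.71469 rad → d = 6371·c ≈ 4553.31 km ≈ 2458.59 nmi.

2459 nmi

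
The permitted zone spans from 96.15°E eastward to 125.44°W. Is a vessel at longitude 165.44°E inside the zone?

Band width going east from +96.15° to -125.44°: ((-125.44 − 96.15) mod 360) = 138.41°.
Offset of +165.44° east of the west edge: ((165.44 − 96.15) mod 360) = 69.29°.
69.29° ≤ 138.41° ⇒ inside.

Yes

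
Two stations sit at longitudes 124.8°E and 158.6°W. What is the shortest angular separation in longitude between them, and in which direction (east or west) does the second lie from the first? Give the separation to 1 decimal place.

76.6° east

Raw difference: -158.6 − 124.8 = -283.4°.
Normalise into (−180°, 180°]: -283.4° + 360° = 76.6°.
Positive ⇒ the second point lies to the east; separation 76.6°.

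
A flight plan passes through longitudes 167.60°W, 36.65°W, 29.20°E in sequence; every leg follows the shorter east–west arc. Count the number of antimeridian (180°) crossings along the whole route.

Leg 1: -167.60° → -36.65°, shortest Δλ = 130.95° (east) — does not cross 180°.
Leg 2: -36.65° → +29.20°, shortest Δλ = 65.85° (east) — does not cross 180°.
Total crossings: 0.

0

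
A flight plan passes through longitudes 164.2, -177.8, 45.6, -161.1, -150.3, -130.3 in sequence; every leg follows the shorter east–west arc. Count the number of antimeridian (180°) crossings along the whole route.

Leg 1: +164.2° → -177.8°, shortest Δλ = 18.0° (east) — crosses 180°.
Leg 2: -177.8° → +45.6°, shortest Δλ = -136.6° (west) — crosses 180°.
Leg 3: +45.6° → -161.1°, shortest Δλ = 153.3° (east) — crosses 180°.
Leg 4: -161.1° → -150.3°, shortest Δλ = 10.8° (east) — does not cross 180°.
Leg 5: -150.3° → -130.3°, shortest Δλ = 20.0° (east) — does not cross 180°.
Total crossings: 3.

3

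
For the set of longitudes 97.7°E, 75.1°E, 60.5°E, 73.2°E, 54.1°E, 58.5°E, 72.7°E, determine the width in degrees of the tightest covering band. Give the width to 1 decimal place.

Sort the longitudes: +54.1°, +58.5°, +60.5°, +72.7°, +73.2°, +75.1°, +97.7°.
Eastward gaps between consecutive values (wrapping around): 4.4°, 2.0°, 12.2°, 0.5°, 1.9°, 22.6°, 316.4°.
Largest gap = 316.4° ⇒ minimal covering band is its complement: 360° − 316.4° = 43.6°.
Band runs from +54.1° eastward to +97.7°.

43.6°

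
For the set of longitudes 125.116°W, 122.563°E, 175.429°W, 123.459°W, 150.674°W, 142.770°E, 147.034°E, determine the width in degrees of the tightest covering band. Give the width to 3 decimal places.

113.978°

Sort the longitudes: -175.429°, -150.674°, -125.116°, -123.459°, +122.563°, +142.770°, +147.034°.
Eastward gaps between consecutive values (wrapping around): 24.755°, 25.558°, 1.657°, 246.022°, 20.207°, 4.264°, 37.537°.
Largest gap = 246.022° ⇒ minimal covering band is its complement: 360° − 246.022° = 113.978°.
Band runs from +122.563° eastward to -123.459°, crossing the antimeridian.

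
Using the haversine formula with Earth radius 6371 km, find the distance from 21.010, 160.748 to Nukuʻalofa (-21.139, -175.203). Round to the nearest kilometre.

Δλ = -175.203 − 160.748 = -335.951°; wrapped into (−180°, 180°]: 24.049°.
Δφ = -21.139 − 21.010 = -42.149°.
a = sin²(Δφ/2) + cos φ₁ · cos φ₂ · sin²(Δλ/2) = 0.167088.
c = 2·atan2(√a, √(1−a)) = 0.84220 rad → d = 6371·c ≈ 5365.66 km.

5366 km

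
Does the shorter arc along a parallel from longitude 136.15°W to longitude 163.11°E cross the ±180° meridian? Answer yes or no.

Naïve |163.11 − -136.15| = 299.26° > 180°, so the shorter arc goes the other way round — across 180°.
Signed shortest Δλ = ((163.11 − -136.15 + 180) mod 360) − 180 = -60.74°.
Going west by 60.74° from -136.15° passes through 180° before reaching +163.11°.

Yes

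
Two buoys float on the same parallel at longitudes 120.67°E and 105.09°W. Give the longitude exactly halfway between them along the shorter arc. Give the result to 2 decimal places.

Signed shortest Δλ from +120.67° to -105.09° is +134.24°.
Midpoint longitude = +120.67° + (+134.24°)/2 = +120.67° + 67.12° = +187.79°.
Normalise into (−180°, 180°]: -172.21°.
(The naïve average (+120.67 + -105.09)/2 = 7.79° is on the wrong side of the globe.)

172.21°W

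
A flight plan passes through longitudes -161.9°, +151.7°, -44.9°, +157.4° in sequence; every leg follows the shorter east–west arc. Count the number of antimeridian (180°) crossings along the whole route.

3

Leg 1: -161.9° → +151.7°, shortest Δλ = -46.4° (west) — crosses 180°.
Leg 2: +151.7° → -44.9°, shortest Δλ = 163.4° (east) — crosses 180°.
Leg 3: -44.9° → +157.4°, shortest Δλ = -157.7° (west) — crosses 180°.
Total crossings: 3.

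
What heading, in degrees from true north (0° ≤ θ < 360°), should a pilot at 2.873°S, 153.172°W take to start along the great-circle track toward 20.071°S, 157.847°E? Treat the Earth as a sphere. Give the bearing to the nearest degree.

246°

Δλ = 157.847 − -153.172 = 311.019°; wrapped into (−180°, 180°]: -48.981°.
θ = atan2( sin Δλ · cos φ₂ , cos φ₁ · sin φ₂ − sin φ₁ · cos φ₂ · cos Δλ )
  = atan2(-0.70867, -0.31186) = -113.752° → normalised to [0°, 360°): 246.248°.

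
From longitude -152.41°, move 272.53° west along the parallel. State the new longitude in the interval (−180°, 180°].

-64.94°

Start at -152.41°; shift −272.53° → -424.94°.
-424.94° lies outside (−180°, 180°]; add 360° → -64.94°.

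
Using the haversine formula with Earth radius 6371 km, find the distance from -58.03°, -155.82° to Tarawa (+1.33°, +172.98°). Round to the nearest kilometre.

Δλ = 172.98 − -155.82 = 328.80°; wrapped into (−180°, 180°]: -31.20°.
Δφ = 1.33 − -58.03 = 59.36°.
a = sin²(Δφ/2) + cos φ₁ · cos φ₂ · sin²(Δλ/2) = 0.283459.
c = 2·atan2(√a, √(1−a)) = 1.12289 rad → d = 6371·c ≈ 7153.91 km.

7154 km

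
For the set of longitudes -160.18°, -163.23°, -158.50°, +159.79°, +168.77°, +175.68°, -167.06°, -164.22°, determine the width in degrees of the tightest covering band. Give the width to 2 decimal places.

Sort the longitudes: -167.06°, -164.22°, -163.23°, -160.18°, -158.50°, +159.79°, +168.77°, +175.68°.
Eastward gaps between consecutive values (wrapping around): 2.84°, 0.99°, 3.05°, 1.68°, 318.29°, 8.98°, 6.91°, 17.26°.
Largest gap = 318.29° ⇒ minimal covering band is its complement: 360° − 318.29° = 41.71°.
Band runs from +159.79° eastward to -158.50°, crossing the antimeridian.

41.71°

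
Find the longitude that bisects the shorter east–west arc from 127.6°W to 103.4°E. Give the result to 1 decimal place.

167.9°E

Signed shortest Δλ from -127.6° to +103.4° is -129.0°.
Midpoint longitude = -127.6° + (-129.0°)/2 = -127.6° − 64.5° = -192.1°.
Normalise into (−180°, 180°]: +167.9°.
(The naïve average (-127.6 + +103.4)/2 = -12.1° is on the wrong side of the globe.)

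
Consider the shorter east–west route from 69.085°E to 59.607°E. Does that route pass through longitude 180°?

Signed shortest Δλ = ((59.607 − 69.085 + 180) mod 360) − 180 = -9.478°.
Going west by 9.478° from +69.085° reaches +59.607° without touching 180°.

No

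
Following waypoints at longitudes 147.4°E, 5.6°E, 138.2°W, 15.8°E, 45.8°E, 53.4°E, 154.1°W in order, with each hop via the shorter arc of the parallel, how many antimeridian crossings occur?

1

Leg 1: +147.4° → +5.6°, shortest Δλ = -141.8° (west) — does not cross 180°.
Leg 2: +5.6° → -138.2°, shortest Δλ = -143.8° (west) — does not cross 180°.
Leg 3: -138.2° → +15.8°, shortest Δλ = 154.0° (east) — does not cross 180°.
Leg 4: +15.8° → +45.8°, shortest Δλ = 30.0° (east) — does not cross 180°.
Leg 5: +45.8° → +53.4°, shortest Δλ = 7.6° (east) — does not cross 180°.
Leg 6: +53.4° → -154.1°, shortest Δλ = 152.5° (east) — crosses 180°.
Total crossings: 1.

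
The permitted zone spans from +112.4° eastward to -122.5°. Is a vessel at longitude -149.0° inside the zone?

Band width going east from +112.4° to -122.5°: ((-122.5 − 112.4) mod 360) = 125.1°.
Offset of -149.0° east of the west edge: ((-149.0 − 112.4) mod 360) = 98.6°.
98.6° ≤ 125.1° ⇒ inside.

Yes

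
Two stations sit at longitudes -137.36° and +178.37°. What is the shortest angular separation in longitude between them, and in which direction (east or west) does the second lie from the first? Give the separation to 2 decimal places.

44.27° west

Raw difference: 178.37 − -137.36 = 315.73°.
Normalise into (−180°, 180°]: 315.73° − 360° = -44.27°.
Negative ⇒ the second point lies to the west; separation 44.27°.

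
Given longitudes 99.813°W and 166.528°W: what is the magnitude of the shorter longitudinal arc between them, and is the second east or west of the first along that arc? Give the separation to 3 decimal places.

66.715° west

Raw difference: -166.528 − -99.813 = -66.715°.
Normalise into (−180°, 180°]: -66.715° stays -66.715°.
Negative ⇒ the second point lies to the west; separation 66.715°.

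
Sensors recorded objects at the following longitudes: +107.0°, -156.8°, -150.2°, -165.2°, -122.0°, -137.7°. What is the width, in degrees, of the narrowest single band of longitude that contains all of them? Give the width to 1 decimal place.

Sort the longitudes: -165.2°, -156.8°, -150.2°, -137.7°, -122.0°, +107.0°.
Eastward gaps between consecutive values (wrapping around): 8.4°, 6.6°, 12.5°, 15.7°, 229.0°, 87.8°.
Largest gap = 229.0° ⇒ minimal covering band is its complement: 360° − 229.0° = 131.0°.
Band runs from +107.0° eastward to -122.0°, crossing the antimeridian.

131.0°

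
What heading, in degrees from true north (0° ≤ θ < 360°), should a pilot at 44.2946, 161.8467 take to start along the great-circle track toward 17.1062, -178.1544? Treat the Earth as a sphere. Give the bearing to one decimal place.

141.9°

Δλ = -178.1544 − 161.8467 = -340.0011°; wrapped into (−180°, 180°]: 19.9989°.
θ = atan2( sin Δλ · cos φ₂ , cos φ₁ · sin φ₂ − sin φ₁ · cos φ₂ · cos Δλ )
  = atan2(0.32687, -0.41667) = 141.886° → normalised to [0°, 360°): 141.886°.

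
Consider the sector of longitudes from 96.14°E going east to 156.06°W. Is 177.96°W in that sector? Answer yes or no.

Yes

Band width going east from +96.14° to -156.06°: ((-156.06 − 96.14) mod 360) = 107.80°.
Offset of -177.96° east of the west edge: ((-177.96 − 96.14) mod 360) = 85.90°.
85.90° ≤ 107.80° ⇒ inside.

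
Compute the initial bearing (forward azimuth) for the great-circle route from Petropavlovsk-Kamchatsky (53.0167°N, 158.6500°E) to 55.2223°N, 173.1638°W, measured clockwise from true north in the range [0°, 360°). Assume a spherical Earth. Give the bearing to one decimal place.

Δλ = -173.1638 − 158.6500 = -331.8138°; wrapped into (−180°, 180°]: 28.1862°.
θ = atan2( sin Δλ · cos φ₂ , cos φ₁ · sin φ₂ − sin φ₁ · cos φ₂ · cos Δλ )
  = atan2(0.26942, 0.09252) = 71.048° → normalised to [0°, 360°): 71.048°.

71.0°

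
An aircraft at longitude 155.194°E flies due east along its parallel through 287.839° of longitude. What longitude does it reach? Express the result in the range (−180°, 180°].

83.033°E

Start at +155.194°; shift +287.839° → +443.033°.
+443.033° lies outside (−180°, 180°]; subtract 360° → +83.033°.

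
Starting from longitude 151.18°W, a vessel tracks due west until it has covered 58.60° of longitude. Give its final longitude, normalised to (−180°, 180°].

Start at -151.18°; shift −58.60° → -209.78°.
-209.78° lies outside (−180°, 180°]; add 360° → +150.22°.

150.22°E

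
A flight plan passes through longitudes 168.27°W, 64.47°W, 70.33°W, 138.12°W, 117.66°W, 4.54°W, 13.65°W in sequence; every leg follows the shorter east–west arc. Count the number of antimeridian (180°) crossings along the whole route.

Leg 1: -168.27° → -64.47°, shortest Δλ = 103.8° (east) — does not cross 180°.
Leg 2: -64.47° → -70.33°, shortest Δλ = -5.86° (west) — does not cross 180°.
Leg 3: -70.33° → -138.12°, shortest Δλ = -67.79° (west) — does not cross 180°.
Leg 4: -138.12° → -117.66°, shortest Δλ = 20.46° (east) — does not cross 180°.
Leg 5: -117.66° → -4.54°, shortest Δλ = 113.12° (east) — does not cross 180°.
Leg 6: -4.54° → -13.65°, shortest Δλ = -9.11° (west) — does not cross 180°.
Total crossings: 0.

0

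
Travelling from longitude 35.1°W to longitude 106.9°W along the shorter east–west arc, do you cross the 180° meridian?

No

Signed shortest Δλ = ((-106.9 − -35.1 + 180) mod 360) − 180 = -71.8°.
Going west by 71.8° from -35.1° reaches -106.9° without touching 180°.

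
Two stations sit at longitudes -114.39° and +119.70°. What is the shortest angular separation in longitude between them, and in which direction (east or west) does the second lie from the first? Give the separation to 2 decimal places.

Raw difference: 119.70 − -114.39 = 234.09°.
Normalise into (−180°, 180°]: 234.09° − 360° = -125.91°.
Negative ⇒ the second point lies to the west; separation 125.91°.

125.91° west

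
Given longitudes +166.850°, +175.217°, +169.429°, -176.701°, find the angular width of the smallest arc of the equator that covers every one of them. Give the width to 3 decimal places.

Sort the longitudes: -176.701°, +166.850°, +169.429°, +175.217°.
Eastward gaps between consecutive values (wrapping around): 343.551°, 2.579°, 5.788°, 8.082°.
Largest gap = 343.551° ⇒ minimal covering band is its complement: 360° − 343.551° = 16.449°.
Band runs from +166.850° eastward to -176.701°, crossing the antimeridian.

16.449°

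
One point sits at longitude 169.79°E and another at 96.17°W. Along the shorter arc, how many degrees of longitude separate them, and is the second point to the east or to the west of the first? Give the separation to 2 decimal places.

Raw difference: -96.17 − 169.79 = -265.96°.
Normalise into (−180°, 180°]: -265.96° + 360° = 94.04°.
Positive ⇒ the second point lies to the east; separation 94.04°.

94.04° east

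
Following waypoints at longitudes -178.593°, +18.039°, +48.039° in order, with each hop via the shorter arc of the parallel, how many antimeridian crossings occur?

1

Leg 1: -178.593° → +18.039°, shortest Δλ = -163.368° (west) — crosses 180°.
Leg 2: +18.039° → +48.039°, shortest Δλ = 30.0° (east) — does not cross 180°.
Total crossings: 1.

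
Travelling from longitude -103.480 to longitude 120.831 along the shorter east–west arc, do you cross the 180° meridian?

Yes

Naïve |120.831 − -103.480| = 224.311° > 180°, so the shorter arc goes the other way round — across 180°.
Signed shortest Δλ = ((120.831 − -103.480 + 180) mod 360) − 180 = -135.689°.
Going west by 135.689° from -103.480° passes through 180° before reaching +120.831°.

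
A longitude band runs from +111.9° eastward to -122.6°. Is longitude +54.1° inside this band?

Band width going east from +111.9° to -122.6°: ((-122.6 − 111.9) mod 360) = 125.5°.
Offset of +54.1° east of the west edge: ((54.1 − 111.9) mod 360) = 302.2°.
302.2° > 125.5° ⇒ outside.

No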